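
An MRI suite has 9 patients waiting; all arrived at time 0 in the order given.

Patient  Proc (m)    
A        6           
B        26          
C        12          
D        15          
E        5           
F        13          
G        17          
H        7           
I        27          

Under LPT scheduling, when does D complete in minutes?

85

LPT (decreasing processing time): I B G D F C H A E.
I: 0→27
B: 27→53
G: 53→70
D: 70→85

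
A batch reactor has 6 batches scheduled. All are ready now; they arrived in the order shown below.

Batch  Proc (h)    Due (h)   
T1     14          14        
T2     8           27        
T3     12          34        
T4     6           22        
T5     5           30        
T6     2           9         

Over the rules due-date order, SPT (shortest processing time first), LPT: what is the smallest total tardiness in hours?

23

EDD (increasing due date): T6 T1 T4 T2 T5 T3.
T6: 0→2, due 9, tardiness 0
T1: 2→16, due 14, tardiness 2
T4: 16→22, due 22, tardiness 0
T2: 22→30, due 27, tardiness 3
T5: 30→35, due 30, tardiness 5
T3: 35→47, due 34, tardiness 13
Sum = 0+2+0+3+5+13 = 23.
SPT (increasing processing time): T6 T5 T4 T2 T3 T1.
T6: 0→2, due 9, tardiness 0
T5: 2→7, due 30, tardiness 0
T4: 7→13, due 22, tardiness 0
T2: 13→21, due 27, tardiness 0
T3: 21→33, due 34, tardiness 0
T1: 33→47, due 14, tardiness 33
Sum = 0+0+0+0+0+33 = 33.
LPT (decreasing processing time): T1 T3 T2 T4 T5 T6.
T1: 0→14, due 14, tardiness 0
T3: 14→26, due 34, tardiness 0
T2: 26→34, due 27, tardiness 7
T4: 34→40, due 22, tardiness 18
T5: 40→45, due 30, tardiness 15
T6: 45→47, due 9, tardiness 38
Sum = 0+0+7+18+15+38 = 78.
EDD 23, SPT 33, LPT 78 → minimum 23.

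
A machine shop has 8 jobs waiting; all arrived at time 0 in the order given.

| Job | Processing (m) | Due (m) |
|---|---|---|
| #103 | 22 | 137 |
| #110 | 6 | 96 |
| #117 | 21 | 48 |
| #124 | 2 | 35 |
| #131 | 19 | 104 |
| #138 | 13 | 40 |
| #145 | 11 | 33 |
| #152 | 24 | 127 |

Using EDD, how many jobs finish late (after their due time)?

EDD (increasing due date): #145 #124 #138 #117 #110 #131 #152 #103.
#145: 0→11, due 33, tardiness 0
#124: 11→13, due 35, tardiness 0
#138: 13→26, due 40, tardiness 0
#117: 26→47, due 48, tardiness 0
#110: 47→53, due 96, tardiness 0
#131: 53→72, due 104, tardiness 0
#152: 72→96, due 127, tardiness 0
#103: 96→118, due 137, tardiness 0
Late jobs: 0.

0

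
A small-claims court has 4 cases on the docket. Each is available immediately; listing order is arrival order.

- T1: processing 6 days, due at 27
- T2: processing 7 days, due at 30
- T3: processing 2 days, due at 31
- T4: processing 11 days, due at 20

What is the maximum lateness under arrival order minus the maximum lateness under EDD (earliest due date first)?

FIFO (arrival order): T1 T2 T3 T4.
T1: 0→6, due 27, lateness -21
T2: 6→13, due 30, lateness -17
T3: 13→15, due 31, lateness -16
T4: 15→26, due 20, lateness 6
Maximum = 6.
EDD (increasing due date): T4 T1 T2 T3.
T4: 0→11, due 20, lateness -9
T1: 11→17, due 27, lateness -10
T2: 17→24, due 30, lateness -6
T3: 24→26, due 31, lateness -5
Maximum = -5.
Difference = 6 − -5 = 11.

11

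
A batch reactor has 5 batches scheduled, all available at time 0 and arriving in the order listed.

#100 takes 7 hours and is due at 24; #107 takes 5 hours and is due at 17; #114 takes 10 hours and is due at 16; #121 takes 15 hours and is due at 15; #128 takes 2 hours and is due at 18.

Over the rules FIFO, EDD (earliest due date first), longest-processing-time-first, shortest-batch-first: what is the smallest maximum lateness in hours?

15

FIFO (arrival order): #100 #107 #114 #121 #128.
#100: 0→7, due 24, lateness -17
#107: 7→12, due 17, lateness -5
#114: 12→22, due 16, lateness 6
#121: 22→37, due 15, lateness 22
#128: 37→39, due 18, lateness 21
Maximum = 22.
EDD (increasing due date): #121 #114 #107 #128 #100.
#121: 0→15, due 15, lateness 0
#114: 15→25, due 16, lateness 9
#107: 25→30, due 17, lateness 13
#128: 30→32, due 18, lateness 14
#100: 32→39, due 24, lateness 15
Maximum = 15.
LPT (decreasing processing time): #121 #114 #100 #107 #128.
#121: 0→15, due 15, lateness 0
#114: 15→25, due 16, lateness 9
#100: 25→32, due 24, lateness 8
#107: 32→37, due 17, lateness 20
#128: 37→39, due 18, lateness 21
Maximum = 21.
SPT (increasing processing time): #128 #107 #100 #114 #121.
#128: 0→2, due 18, lateness -16
#107: 2→7, due 17, lateness -10
#100: 7→14, due 24, lateness -10
#114: 14→24, due 16, lateness 8
#121: 24→39, due 15, lateness 24
Maximum = 24.
FIFO 22, EDD 15, LPT 21, SPT 24 → minimum 15.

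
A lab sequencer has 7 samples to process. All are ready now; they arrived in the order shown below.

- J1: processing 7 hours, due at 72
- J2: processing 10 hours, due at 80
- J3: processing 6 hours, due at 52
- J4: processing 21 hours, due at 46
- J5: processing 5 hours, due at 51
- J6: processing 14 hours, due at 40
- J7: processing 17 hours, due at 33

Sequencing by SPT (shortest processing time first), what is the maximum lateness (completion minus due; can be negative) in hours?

SPT (increasing processing time): J5 J3 J1 J2 J6 J7 J4.
J5: 0→5, due 51, lateness -46
J3: 5→11, due 52, lateness -41
J1: 11→18, due 72, lateness -54
J2: 18→28, due 80, lateness -52
J6: 28→42, due 40, lateness 2
J7: 42→59, due 33, lateness 26
J4: 59→80, due 46, lateness 34
Maximum = 34.

34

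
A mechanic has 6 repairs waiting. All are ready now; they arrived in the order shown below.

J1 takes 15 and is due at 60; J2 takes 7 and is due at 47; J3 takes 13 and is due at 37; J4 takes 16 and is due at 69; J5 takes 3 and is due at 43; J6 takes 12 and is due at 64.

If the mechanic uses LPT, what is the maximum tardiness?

LPT (decreasing processing time): J4 J1 J3 J6 J2 J5.
J4: 0→16, due 69, tardiness 0
J1: 16→31, due 60, tardiness 0
J3: 31→44, due 37, tardiness 7
J6: 44→56, due 64, tardiness 0
J2: 56→63, due 47, tardiness 16
J5: 63→66, due 43, tardiness 23
Maximum = 23.

23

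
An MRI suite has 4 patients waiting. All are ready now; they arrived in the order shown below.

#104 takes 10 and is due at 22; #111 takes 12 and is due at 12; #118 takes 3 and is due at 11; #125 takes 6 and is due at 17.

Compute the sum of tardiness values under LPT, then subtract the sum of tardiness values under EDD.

15

LPT (decreasing processing time): #111 #104 #125 #118.
#111: 0→12, due 12, tardiness 0
#104: 12→22, due 22, tardiness 0
#125: 22→28, due 17, tardiness 11
#118: 28→31, due 11, tardiness 20
Sum = 0+0+11+20 = 31.
EDD (increasing due date): #118 #111 #125 #104.
#118: 0→3, due 11, tardiness 0
#111: 3→15, due 12, tardiness 3
#125: 15→21, due 17, tardiness 4
#104: 21→31, due 22, tardiness 9
Sum = 0+3+4+9 = 16.
Difference = 31 − 16 = 15.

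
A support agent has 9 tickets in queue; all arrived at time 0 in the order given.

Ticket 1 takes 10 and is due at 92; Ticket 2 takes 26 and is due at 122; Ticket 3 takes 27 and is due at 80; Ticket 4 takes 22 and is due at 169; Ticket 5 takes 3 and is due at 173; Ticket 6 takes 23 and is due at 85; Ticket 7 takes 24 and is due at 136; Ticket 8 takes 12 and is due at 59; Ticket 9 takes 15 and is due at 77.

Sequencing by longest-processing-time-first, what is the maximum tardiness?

90

LPT (decreasing processing time): Ticket 3 Ticket 2 Ticket 7 Ticket 6 Ticket 4 Ticket 9 Ticket 8 Ticket 1 Ticket 5.
Ticket 3: 0→27, due 80, tardiness 0
Ticket 2: 27→53, due 122, tardiness 0
Ticket 7: 53→77, due 136, tardiness 0
Ticket 6: 77→100, due 85, tardiness 15
Ticket 4: 100→122, due 169, tardiness 0
Ticket 9: 122→137, due 77, tardiness 60
Ticket 8: 137→149, due 59, tardiness 90
Ticket 1: 149→159, due 92, tardiness 67
Ticket 5: 159→162, due 173, tardiness 0
Maximum = 90.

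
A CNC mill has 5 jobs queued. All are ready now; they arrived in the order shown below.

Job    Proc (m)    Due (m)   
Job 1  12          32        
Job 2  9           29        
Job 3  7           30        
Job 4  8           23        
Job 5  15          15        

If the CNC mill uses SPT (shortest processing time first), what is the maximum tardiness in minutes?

36

SPT (increasing processing time): Job 3 Job 4 Job 2 Job 1 Job 5.
Job 3: 0→7, due 30, tardiness 0
Job 4: 7→15, due 23, tardiness 0
Job 2: 15→24, due 29, tardiness 0
Job 1: 24→36, due 32, tardiness 4
Job 5: 36→51, due 15, tardiness 36
Maximum = 36.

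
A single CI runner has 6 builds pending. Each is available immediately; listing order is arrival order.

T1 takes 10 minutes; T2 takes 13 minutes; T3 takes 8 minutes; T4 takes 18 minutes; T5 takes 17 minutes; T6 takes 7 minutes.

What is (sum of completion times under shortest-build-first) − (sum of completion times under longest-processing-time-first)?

-85

SPT (increasing processing time): T6 T3 T1 T2 T5 T4.
T6: 0→7
T3: 7→15
T1: 15→25
T2: 25→38
T5: 38→55
T4: 55→73
Sum = 7+15+25+38+55+73 = 213.
LPT (decreasing processing time): T4 T5 T2 T1 T3 T6.
T4: 0→18
T5: 18→35
T2: 35→48
T1: 48→58
T3: 58→66
T6: 66→73
Sum = 18+35+48+58+66+73 = 298.
Difference = 213 − 298 = -85.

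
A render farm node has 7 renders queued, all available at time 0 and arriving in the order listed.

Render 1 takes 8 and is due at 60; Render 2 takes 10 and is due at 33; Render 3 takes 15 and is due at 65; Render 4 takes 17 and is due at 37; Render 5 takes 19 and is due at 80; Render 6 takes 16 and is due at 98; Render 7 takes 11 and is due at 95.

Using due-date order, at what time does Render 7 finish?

EDD (increasing due date): Render 2 Render 4 Render 1 Render 3 Render 5 Render 7 Render 6.
Render 2: 0→10
Render 4: 10→27
Render 1: 27→35
Render 3: 35→50
Render 5: 50→69
Render 7: 69→80

80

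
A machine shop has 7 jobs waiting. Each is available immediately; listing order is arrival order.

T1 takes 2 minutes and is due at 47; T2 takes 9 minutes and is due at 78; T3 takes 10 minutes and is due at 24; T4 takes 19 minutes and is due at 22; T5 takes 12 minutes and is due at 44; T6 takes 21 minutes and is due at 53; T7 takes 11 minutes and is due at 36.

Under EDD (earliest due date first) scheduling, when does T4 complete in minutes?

EDD (increasing due date): T4 T3 T7 T5 T1 T6 T2.
T4: 0→19

19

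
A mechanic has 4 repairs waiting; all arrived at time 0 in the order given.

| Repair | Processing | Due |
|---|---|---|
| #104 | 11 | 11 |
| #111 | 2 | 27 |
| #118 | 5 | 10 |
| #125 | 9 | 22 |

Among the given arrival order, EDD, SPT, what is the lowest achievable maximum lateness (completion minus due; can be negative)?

FIFO (arrival order): #104 #111 #118 #125.
#104: 0→11, due 11, lateness 0
#111: 11→13, due 27, lateness -14
#118: 13→18, due 10, lateness 8
#125: 18→27, due 22, lateness 5
Maximum = 8.
EDD (increasing due date): #118 #104 #125 #111.
#118: 0→5, due 10, lateness -5
#104: 5→16, due 11, lateness 5
#125: 16→25, due 22, lateness 3
#111: 25→27, due 27, lateness 0
Maximum = 5.
SPT (increasing processing time): #111 #118 #125 #104.
#111: 0→2, due 27, lateness -25
#118: 2→7, due 10, lateness -3
#125: 7→16, due 22, lateness -6
#104: 16→27, due 11, lateness 16
Maximum = 16.
FIFO 8, EDD 5, SPT 16 → minimum 5.

5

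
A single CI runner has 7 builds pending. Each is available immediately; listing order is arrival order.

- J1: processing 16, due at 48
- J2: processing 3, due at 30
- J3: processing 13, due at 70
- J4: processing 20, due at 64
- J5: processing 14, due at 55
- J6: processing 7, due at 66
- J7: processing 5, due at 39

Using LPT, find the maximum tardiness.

48

LPT (decreasing processing time): J4 J1 J5 J3 J6 J7 J2.
J4: 0→20, due 64, tardiness 0
J1: 20→36, due 48, tardiness 0
J5: 36→50, due 55, tardiness 0
J3: 50→63, due 70, tardiness 0
J6: 63→70, due 66, tardiness 4
J7: 70→75, due 39, tardiness 36
J2: 75→78, due 30, tardiness 48
Maximum = 48.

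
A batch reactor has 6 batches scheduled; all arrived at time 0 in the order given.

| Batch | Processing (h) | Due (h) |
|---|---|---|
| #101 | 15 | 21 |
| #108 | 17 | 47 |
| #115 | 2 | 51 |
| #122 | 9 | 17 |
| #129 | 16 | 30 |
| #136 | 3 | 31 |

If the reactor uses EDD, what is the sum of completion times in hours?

EDD (increasing due date): #122 #101 #129 #136 #108 #115.
#122: 0→9
#101: 9→24
#129: 24→40
#136: 40→43
#108: 43→60
#115: 60→62
Sum = 9+24+40+43+60+62 = 238.

238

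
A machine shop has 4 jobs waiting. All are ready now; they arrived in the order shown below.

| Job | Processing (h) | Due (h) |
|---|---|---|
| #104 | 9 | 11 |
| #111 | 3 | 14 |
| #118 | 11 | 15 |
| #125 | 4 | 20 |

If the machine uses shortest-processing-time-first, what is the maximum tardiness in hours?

12

SPT (increasing processing time): #111 #125 #104 #118.
#111: 0→3, due 14, tardiness 0
#125: 3→7, due 20, tardiness 0
#104: 7→16, due 11, tardiness 5
#118: 16→27, due 15, tardiness 12
Maximum = 12.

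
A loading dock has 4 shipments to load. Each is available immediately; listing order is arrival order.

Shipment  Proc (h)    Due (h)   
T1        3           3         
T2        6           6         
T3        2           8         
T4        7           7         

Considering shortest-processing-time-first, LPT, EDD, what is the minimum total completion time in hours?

SPT (increasing processing time): T3 T1 T2 T4.
T3: 0→2
T1: 2→5
T2: 5→11
T4: 11→18
Sum = 2+5+11+18 = 36.
LPT (decreasing processing time): T4 T2 T1 T3.
T4: 0→7
T2: 7→13
T1: 13→16
T3: 16→18
Sum = 7+13+16+18 = 54.
EDD (increasing due date): T1 T2 T4 T3.
T1: 0→3
T2: 3→9
T4: 9→16
T3: 16→18
Sum = 3+9+16+18 = 46.
SPT 36, LPT 54, EDD 46 → minimum 36.

36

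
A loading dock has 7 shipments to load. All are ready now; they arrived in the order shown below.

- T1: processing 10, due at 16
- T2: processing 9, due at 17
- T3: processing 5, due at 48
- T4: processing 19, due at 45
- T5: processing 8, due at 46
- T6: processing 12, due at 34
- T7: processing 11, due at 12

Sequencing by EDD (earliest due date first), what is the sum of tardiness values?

91

EDD (increasing due date): T7 T1 T2 T6 T4 T5 T3.
T7: 0→11, due 12, tardiness 0
T1: 11→21, due 16, tardiness 5
T2: 21→30, due 17, tardiness 13
T6: 30→42, due 34, tardiness 8
T4: 42→61, due 45, tardiness 16
T5: 61→69, due 46, tardiness 23
T3: 69→74, due 48, tardiness 26
Sum = 0+5+13+8+16+23+26 = 91.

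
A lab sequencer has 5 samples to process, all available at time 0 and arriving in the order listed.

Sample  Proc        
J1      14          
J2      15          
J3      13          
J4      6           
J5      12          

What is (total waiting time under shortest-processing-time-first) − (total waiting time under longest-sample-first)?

-40

SPT (increasing processing time): J4 J5 J3 J1 J2.
J4: waits 0, runs 0→6
J5: waits 6, runs 6→18
J3: waits 18, runs 18→31
J1: waits 31, runs 31→45
J2: waits 45, runs 45→60
Sum = 0+6+18+31+45 = 100.
LPT (decreasing processing time): J2 J1 J3 J5 J4.
J2: waits 0, runs 0→15
J1: waits 15, runs 15→29
J3: waits 29, runs 29→42
J5: waits 42, runs 42→54
J4: waits 54, runs 54→60
Sum = 0+15+29+42+54 = 140.
Difference = 100 − 140 = -40.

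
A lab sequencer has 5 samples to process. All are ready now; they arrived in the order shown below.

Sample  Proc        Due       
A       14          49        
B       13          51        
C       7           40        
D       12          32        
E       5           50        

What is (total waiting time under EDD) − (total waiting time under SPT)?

EDD (increasing due date): D C A E B.
D: waits 0, runs 0→12
C: waits 12, runs 12→19
A: waits 19, runs 19→33
E: waits 33, runs 33→38
B: waits 38, runs 38→51
Sum = 0+12+19+33+38 = 102.
SPT (increasing processing time): E C D B A.
E: waits 0, runs 0→5
C: waits 5, runs 5→12
D: waits 12, runs 12→24
B: waits 24, runs 24→37
A: waits 37, runs 37→51
Sum = 0+5+12+24+37 = 78.
Difference = 102 − 78 = 24.

24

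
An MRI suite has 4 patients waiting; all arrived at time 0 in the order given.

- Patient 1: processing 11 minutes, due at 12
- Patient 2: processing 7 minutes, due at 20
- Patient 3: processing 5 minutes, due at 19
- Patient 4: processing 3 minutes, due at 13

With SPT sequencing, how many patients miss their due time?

1

SPT (increasing processing time): Patient 4 Patient 3 Patient 2 Patient 1.
Patient 4: 0→3, due 13, tardiness 0
Patient 3: 3→8, due 19, tardiness 0
Patient 2: 8→15, due 20, tardiness 0
Patient 1: 15→26, due 12, tardiness 14
Late patients: 1.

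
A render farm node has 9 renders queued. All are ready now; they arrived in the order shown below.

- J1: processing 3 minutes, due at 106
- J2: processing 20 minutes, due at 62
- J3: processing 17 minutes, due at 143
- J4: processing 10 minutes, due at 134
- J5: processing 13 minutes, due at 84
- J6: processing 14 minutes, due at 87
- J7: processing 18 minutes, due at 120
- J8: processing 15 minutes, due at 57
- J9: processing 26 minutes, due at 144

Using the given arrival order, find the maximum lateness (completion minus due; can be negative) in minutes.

53

FIFO (arrival order): J1 J2 J3 J4 J5 J6 J7 J8 J9.
J1: 0→3, due 106, lateness -103
J2: 3→23, due 62, lateness -39
J3: 23→40, due 143, lateness -103
J4: 40→50, due 134, lateness -84
J5: 50→63, due 84, lateness -21
J6: 63→77, due 87, lateness -10
J7: 77→95, due 120, lateness -25
J8: 95→110, due 57, lateness 53
J9: 110→136, due 144, lateness -8
Maximum = 53.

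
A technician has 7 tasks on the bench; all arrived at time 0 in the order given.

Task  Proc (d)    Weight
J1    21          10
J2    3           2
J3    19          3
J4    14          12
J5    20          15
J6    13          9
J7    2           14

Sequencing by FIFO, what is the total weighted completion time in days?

4324

FIFO (arrival order): J1 J2 J3 J4 J5 J6 J7.
J1: finishes 21, weight 10, w·C = 210
J2: finishes 24, weight 2, w·C = 48
J3: finishes 43, weight 3, w·C = 129
J4: finishes 57, weight 12, w·C = 684
J5: finishes 77, weight 15, w·C = 1155
J6: finishes 90, weight 9, w·C = 810
J7: finishes 92, weight 14, w·C = 1288
Sum = 210+48+129+684+1155+810+1288 = 4324.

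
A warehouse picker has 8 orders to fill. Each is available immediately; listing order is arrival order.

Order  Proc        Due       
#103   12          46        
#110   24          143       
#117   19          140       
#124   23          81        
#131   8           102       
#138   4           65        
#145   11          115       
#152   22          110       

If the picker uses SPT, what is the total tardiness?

18

SPT (increasing processing time): #138 #131 #145 #103 #117 #152 #124 #110.
#138: 0→4, due 65, tardiness 0
#131: 4→12, due 102, tardiness 0
#145: 12→23, due 115, tardiness 0
#103: 23→35, due 46, tardiness 0
#117: 35→54, due 140, tardiness 0
#152: 54→76, due 110, tardiness 0
#124: 76→99, due 81, tardiness 18
#110: 99→123, due 143, tardiness 0
Sum = 0+0+0+0+0+0+18+0 = 18.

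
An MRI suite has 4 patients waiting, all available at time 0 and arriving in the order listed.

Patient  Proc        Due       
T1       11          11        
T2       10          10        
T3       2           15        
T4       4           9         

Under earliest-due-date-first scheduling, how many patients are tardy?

EDD (increasing due date): T4 T2 T1 T3.
T4: 0→4, due 9, tardiness 0
T2: 4→14, due 10, tardiness 4
T1: 14→25, due 11, tardiness 14
T3: 25→27, due 15, tardiness 12
Late patients: 3.

3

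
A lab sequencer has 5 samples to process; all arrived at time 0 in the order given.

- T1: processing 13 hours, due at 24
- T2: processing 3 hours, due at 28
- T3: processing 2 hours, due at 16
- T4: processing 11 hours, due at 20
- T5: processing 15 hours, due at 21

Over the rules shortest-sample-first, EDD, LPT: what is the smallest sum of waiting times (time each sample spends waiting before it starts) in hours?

SPT (increasing processing time): T3 T2 T4 T1 T5.
T3: waits 0, runs 0→2
T2: waits 2, runs 2→5
T4: waits 5, runs 5→16
T1: waits 16, runs 16→29
T5: waits 29, runs 29→44
Sum = 0+2+5+16+29 = 52.
EDD (increasing due date): T3 T4 T5 T1 T2.
T3: waits 0, runs 0→2
T4: waits 2, runs 2→13
T5: waits 13, runs 13→28
T1: waits 28, runs 28→41
T2: waits 41, runs 41→44
Sum = 0+2+13+28+41 = 84.
LPT (decreasing processing time): T5 T1 T4 T2 T3.
T5: waits 0, runs 0→15
T1: waits 15, runs 15→28
T4: waits 28, runs 28→39
T2: waits 39, runs 39→42
T3: waits 42, runs 42→44
Sum = 0+15+28+39+42 = 124.
SPT 52, EDD 84, LPT 124 → minimum 52.

52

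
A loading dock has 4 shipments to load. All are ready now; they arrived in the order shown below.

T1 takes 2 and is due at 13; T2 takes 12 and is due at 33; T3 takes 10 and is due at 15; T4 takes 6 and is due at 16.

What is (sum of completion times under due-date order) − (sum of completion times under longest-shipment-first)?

-30

EDD (increasing due date): T1 T3 T4 T2.
T1: 0→2
T3: 2→12
T4: 12→18
T2: 18→30
Sum = 2+12+18+30 = 62.
LPT (decreasing processing time): T2 T3 T4 T1.
T2: 0→12
T3: 12→22
T4: 22→28
T1: 28→30
Sum = 12+22+28+30 = 92.
Difference = 62 − 92 = -30.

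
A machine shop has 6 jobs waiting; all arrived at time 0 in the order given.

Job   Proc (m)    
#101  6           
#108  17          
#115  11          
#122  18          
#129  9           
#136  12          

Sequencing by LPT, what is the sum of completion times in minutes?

298

LPT (decreasing processing time): #122 #108 #136 #115 #129 #101.
#122: 0→18
#108: 18→35
#136: 35→47
#115: 47→58
#129: 58→67
#101: 67→73
Sum = 18+35+47+58+67+73 = 298.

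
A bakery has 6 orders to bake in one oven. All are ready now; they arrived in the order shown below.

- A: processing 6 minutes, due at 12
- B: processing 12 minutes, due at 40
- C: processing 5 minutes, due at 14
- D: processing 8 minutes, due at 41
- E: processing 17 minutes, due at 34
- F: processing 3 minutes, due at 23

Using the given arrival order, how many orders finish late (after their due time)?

FIFO (arrival order): A B C D E F.
A: 0→6, due 12, tardiness 0
B: 6→18, due 40, tardiness 0
C: 18→23, due 14, tardiness 9
D: 23→31, due 41, tardiness 0
E: 31→48, due 34, tardiness 14
F: 48→51, due 23, tardiness 28
Late orders: 3.

3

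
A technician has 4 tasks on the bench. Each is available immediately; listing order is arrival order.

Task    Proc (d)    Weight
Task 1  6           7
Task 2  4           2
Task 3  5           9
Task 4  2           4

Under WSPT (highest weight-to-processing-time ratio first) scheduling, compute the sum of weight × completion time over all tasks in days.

196

WSPT (decreasing weight/processing-time ratio): Task 4 Task 3 Task 1 Task 2.
Task 4: finishes 2, weight 4, w·C = 8
Task 3: finishes 7, weight 9, w·C = 63
Task 1: finishes 13, weight 7, w·C = 91
Task 2: finishes 17, weight 2, w·C = 34
Sum = 8+63+91+34 = 196.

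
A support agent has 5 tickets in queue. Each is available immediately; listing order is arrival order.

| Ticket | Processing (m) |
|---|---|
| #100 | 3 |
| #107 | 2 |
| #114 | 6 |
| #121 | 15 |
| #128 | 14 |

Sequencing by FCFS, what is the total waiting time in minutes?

FIFO (arrival order): #100 #107 #114 #121 #128.
#100: waits 0, runs 0→3
#107: waits 3, runs 3→5
#114: waits 5, runs 5→11
#121: waits 11, runs 11→26
#128: waits 26, runs 26→40
Sum = 0+3+5+11+26 = 45.

45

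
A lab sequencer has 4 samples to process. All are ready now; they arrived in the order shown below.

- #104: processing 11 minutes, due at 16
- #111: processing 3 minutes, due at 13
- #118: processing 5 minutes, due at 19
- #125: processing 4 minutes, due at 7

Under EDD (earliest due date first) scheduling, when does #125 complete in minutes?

EDD (increasing due date): #125 #111 #104 #118.
#125: 0→4

4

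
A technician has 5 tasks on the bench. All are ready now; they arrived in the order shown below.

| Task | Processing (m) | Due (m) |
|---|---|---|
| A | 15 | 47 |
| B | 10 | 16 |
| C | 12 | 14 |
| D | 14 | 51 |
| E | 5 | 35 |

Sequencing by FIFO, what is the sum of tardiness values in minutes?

FIFO (arrival order): A B C D E.
A: 0→15, due 47, tardiness 0
B: 15→25, due 16, tardiness 9
C: 25→37, due 14, tardiness 23
D: 37→51, due 51, tardiness 0
E: 51→56, due 35, tardiness 21
Sum = 0+9+23+0+21 = 53.

53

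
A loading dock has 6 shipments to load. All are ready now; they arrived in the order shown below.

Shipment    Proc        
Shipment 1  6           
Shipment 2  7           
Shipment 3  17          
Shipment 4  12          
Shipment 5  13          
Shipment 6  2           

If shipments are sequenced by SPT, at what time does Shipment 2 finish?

15

SPT (increasing processing time): Shipment 6 Shipment 1 Shipment 2 Shipment 4 Shipment 5 Shipment 3.
Shipment 6: 0→2
Shipment 1: 2→8
Shipment 2: 8→15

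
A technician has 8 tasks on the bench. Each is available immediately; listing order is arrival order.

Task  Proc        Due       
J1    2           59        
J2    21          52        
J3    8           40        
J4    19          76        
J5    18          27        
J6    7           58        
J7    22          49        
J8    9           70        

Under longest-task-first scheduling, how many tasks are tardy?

LPT (decreasing processing time): J7 J2 J4 J5 J8 J3 J6 J1.
J7: 0→22, due 49, tardiness 0
J2: 22→43, due 52, tardiness 0
J4: 43→62, due 76, tardiness 0
J5: 62→80, due 27, tardiness 53
J8: 80→89, due 70, tardiness 19
J3: 89→97, due 40, tardiness 57
J6: 97→104, due 58, tardiness 46
J1: 104→106, due 59, tardiness 47
Late tasks: 5.

5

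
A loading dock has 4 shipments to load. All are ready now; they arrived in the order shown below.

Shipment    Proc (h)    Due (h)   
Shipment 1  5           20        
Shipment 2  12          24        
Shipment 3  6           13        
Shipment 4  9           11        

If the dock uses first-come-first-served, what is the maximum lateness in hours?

21

FIFO (arrival order): Shipment 1 Shipment 2 Shipment 3 Shipment 4.
Shipment 1: 0→5, due 20, lateness -15
Shipment 2: 5→17, due 24, lateness -7
Shipment 3: 17→23, due 13, lateness 10
Shipment 4: 23→32, due 11, lateness 21
Maximum = 21.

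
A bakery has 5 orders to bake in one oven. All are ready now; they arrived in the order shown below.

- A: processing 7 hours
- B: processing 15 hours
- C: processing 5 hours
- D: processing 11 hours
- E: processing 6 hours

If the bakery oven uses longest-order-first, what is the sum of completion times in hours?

LPT (decreasing processing time): B D A E C.
B: 0→15
D: 15→26
A: 26→33
E: 33→39
C: 39→44
Sum = 15+26+33+39+44 = 157.

157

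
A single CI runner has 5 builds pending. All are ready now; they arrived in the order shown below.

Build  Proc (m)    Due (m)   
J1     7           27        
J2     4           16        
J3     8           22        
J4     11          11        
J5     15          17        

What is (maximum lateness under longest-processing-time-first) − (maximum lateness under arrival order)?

1

LPT (decreasing processing time): J5 J4 J3 J1 J2.
J5: 0→15, due 17, lateness -2
J4: 15→26, due 11, lateness 15
J3: 26→34, due 22, lateness 12
J1: 34→41, due 27, lateness 14
J2: 41→45, due 16, lateness 29
Maximum = 29.
FIFO (arrival order): J1 J2 J3 J4 J5.
J1: 0→7, due 27, lateness -20
J2: 7→11, due 16, lateness -5
J3: 11→19, due 22, lateness -3
J4: 19→30, due 11, lateness 19
J5: 30→45, due 17, lateness 28
Maximum = 28.
Difference = 29 − 28 = 1.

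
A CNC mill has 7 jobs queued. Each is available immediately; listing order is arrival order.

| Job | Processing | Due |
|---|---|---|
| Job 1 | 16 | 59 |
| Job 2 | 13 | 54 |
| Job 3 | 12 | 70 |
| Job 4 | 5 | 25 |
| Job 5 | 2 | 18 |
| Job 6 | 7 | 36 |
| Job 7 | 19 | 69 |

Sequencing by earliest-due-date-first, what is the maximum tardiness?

4

EDD (increasing due date): Job 5 Job 4 Job 6 Job 2 Job 1 Job 7 Job 3.
Job 5: 0→2, due 18, tardiness 0
Job 4: 2→7, due 25, tardiness 0
Job 6: 7→14, due 36, tardiness 0
Job 2: 14→27, due 54, tardiness 0
Job 1: 27→43, due 59, tardiness 0
Job 7: 43→62, due 69, tardiness 0
Job 3: 62→74, due 70, tardiness 4
Maximum = 4.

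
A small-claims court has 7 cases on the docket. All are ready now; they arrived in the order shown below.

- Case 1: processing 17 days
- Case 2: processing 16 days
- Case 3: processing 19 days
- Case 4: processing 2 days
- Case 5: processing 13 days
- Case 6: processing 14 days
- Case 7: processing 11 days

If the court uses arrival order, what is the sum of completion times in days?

FIFO (arrival order): Case 1 Case 2 Case 3 Case 4 Case 5 Case 6 Case 7.
Case 1: 0→17
Case 2: 17→33
Case 3: 33→52
Case 4: 52→54
Case 5: 54→67
Case 6: 67→81
Case 7: 81→92
Sum = 17+33+52+54+67+81+92 = 396.

396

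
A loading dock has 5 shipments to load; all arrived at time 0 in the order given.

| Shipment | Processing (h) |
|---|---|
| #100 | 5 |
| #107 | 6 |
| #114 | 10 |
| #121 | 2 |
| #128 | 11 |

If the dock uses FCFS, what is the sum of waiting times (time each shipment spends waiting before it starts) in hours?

FIFO (arrival order): #100 #107 #114 #121 #128.
#100: waits 0, runs 0→5
#107: waits 5, runs 5→11
#114: waits 11, runs 11→21
#121: waits 21, runs 21→23
#128: waits 23, runs 23→34
Sum = 0+5+11+21+23 = 60.

60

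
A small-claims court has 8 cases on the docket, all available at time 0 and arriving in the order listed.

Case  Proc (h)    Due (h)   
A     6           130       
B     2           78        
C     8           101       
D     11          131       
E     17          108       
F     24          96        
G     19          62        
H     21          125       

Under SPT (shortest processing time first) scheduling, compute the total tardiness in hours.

SPT (increasing processing time): B A C D E G H F.
B: 0→2, due 78, tardiness 0
A: 2→8, due 130, tardiness 0
C: 8→16, due 101, tardiness 0
D: 16→27, due 131, tardiness 0
E: 27→44, due 108, tardiness 0
G: 44→63, due 62, tardiness 1
H: 63→84, due 125, tardiness 0
F: 84→108, due 96, tardiness 12
Sum = 0+0+0+0+0+1+0+12 = 13.

13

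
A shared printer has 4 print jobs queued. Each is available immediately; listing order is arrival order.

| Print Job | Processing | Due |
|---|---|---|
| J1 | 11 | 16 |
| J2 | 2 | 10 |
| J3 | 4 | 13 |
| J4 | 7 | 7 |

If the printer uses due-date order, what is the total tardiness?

8

EDD (increasing due date): J4 J2 J3 J1.
J4: 0→7, due 7, tardiness 0
J2: 7→9, due 10, tardiness 0
J3: 9→13, due 13, tardiness 0
J1: 13→24, due 16, tardiness 8
Sum = 0+0+0+8 = 8.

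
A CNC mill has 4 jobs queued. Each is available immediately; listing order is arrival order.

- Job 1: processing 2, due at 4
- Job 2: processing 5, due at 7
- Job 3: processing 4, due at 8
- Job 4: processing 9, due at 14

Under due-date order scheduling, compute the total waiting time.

20

EDD (increasing due date): Job 1 Job 2 Job 3 Job 4.
Job 1: waits 0, runs 0→2
Job 2: waits 2, runs 2→7
Job 3: waits 7, runs 7→11
Job 4: waits 11, runs 11→20
Sum = 0+2+7+11 = 20.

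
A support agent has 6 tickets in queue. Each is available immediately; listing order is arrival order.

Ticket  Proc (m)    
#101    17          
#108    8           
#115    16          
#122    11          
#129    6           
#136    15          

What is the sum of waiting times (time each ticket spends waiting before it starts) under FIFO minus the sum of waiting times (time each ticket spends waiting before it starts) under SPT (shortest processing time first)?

52

FIFO (arrival order): #101 #108 #115 #122 #129 #136.
#101: waits 0, runs 0→17
#108: waits 17, runs 17→25
#115: waits 25, runs 25→41
#122: waits 41, runs 41→52
#129: waits 52, runs 52→58
#136: waits 58, runs 58→73
Sum = 0+17+25+41+52+58 = 193.
SPT (increasing processing time): #129 #108 #122 #136 #115 #101.
#129: waits 0, runs 0→6
#108: waits 6, runs 6→14
#122: waits 14, runs 14→25
#136: waits 25, runs 25→40
#115: waits 40, runs 40→56
#101: waits 56, runs 56→73
Sum = 0+6+14+25+40+56 = 141.
Difference = 193 − 141 = 52.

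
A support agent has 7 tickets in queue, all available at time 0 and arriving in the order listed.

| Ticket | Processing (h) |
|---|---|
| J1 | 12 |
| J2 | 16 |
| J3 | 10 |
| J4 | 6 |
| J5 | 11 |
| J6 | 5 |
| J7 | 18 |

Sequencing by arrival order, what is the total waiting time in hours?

237

FIFO (arrival order): J1 J2 J3 J4 J5 J6 J7.
J1: waits 0, runs 0→12
J2: waits 12, runs 12→28
J3: waits 28, runs 28→38
J4: waits 38, runs 38→44
J5: waits 44, runs 44→55
J6: waits 55, runs 55→60
J7: waits 60, runs 60→78
Sum = 0+12+28+38+44+55+60 = 237.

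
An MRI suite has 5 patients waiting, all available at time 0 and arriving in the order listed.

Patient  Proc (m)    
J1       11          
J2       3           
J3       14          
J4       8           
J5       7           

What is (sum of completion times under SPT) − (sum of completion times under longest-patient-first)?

-52

SPT (increasing processing time): J2 J5 J4 J1 J3.
J2: 0→3
J5: 3→10
J4: 10→18
J1: 18→29
J3: 29→43
Sum = 3+10+18+29+43 = 103.
LPT (decreasing processing time): J3 J1 J4 J5 J2.
J3: 0→14
J1: 14→25
J4: 25→33
J5: 33→40
J2: 40→43
Sum = 14+25+33+40+43 = 155.
Difference = 103 − 155 = -52.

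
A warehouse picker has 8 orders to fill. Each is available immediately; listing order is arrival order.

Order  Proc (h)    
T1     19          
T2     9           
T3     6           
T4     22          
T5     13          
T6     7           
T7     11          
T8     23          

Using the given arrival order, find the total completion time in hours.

479

FIFO (arrival order): T1 T2 T3 T4 T5 T6 T7 T8.
T1: 0→19
T2: 19→28
T3: 28→34
T4: 34→56
T5: 56→69
T6: 69→76
T7: 76→87
T8: 87→110
Sum = 19+28+34+56+69+76+87+110 = 479.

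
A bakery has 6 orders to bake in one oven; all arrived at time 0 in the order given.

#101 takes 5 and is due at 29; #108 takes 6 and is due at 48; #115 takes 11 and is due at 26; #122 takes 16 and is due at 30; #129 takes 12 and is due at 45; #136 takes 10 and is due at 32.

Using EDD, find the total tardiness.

EDD (increasing due date): #115 #101 #122 #136 #129 #108.
#115: 0→11, due 26, tardiness 0
#101: 11→16, due 29, tardiness 0
#122: 16→32, due 30, tardiness 2
#136: 32→42, due 32, tardiness 10
#129: 42→54, due 45, tardiness 9
#108: 54→60, due 48, tardiness 12
Sum = 0+0+2+10+9+12 = 33.

33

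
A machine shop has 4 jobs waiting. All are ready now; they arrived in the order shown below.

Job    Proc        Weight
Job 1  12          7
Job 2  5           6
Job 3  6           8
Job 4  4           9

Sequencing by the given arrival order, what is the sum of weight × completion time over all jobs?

FIFO (arrival order): Job 1 Job 2 Job 3 Job 4.
Job 1: finishes 12, weight 7, w·C = 84
Job 2: finishes 17, weight 6, w·C = 102
Job 3: finishes 23, weight 8, w·C = 184
Job 4: finishes 27, weight 9, w·C = 243
Sum = 84+102+184+243 = 613.

613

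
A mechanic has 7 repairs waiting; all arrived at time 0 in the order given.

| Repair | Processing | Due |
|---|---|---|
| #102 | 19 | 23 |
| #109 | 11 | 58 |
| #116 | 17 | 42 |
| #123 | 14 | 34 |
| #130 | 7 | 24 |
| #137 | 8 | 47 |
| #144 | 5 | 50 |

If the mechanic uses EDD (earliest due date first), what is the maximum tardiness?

EDD (increasing due date): #102 #130 #123 #116 #137 #144 #109.
#102: 0→19, due 23, tardiness 0
#130: 19→26, due 24, tardiness 2
#123: 26→40, due 34, tardiness 6
#116: 40→57, due 42, tardiness 15
#137: 57→65, due 47, tardiness 18
#144: 65→70, due 50, tardiness 20
#109: 70→81, due 58, tardiness 23
Maximum = 23.

23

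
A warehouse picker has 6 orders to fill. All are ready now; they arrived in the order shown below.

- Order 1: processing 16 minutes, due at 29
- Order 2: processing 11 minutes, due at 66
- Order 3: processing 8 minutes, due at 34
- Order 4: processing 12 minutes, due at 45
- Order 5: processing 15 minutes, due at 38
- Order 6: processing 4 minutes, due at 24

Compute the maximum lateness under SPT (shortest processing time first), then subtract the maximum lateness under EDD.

27

SPT (increasing processing time): Order 6 Order 3 Order 2 Order 4 Order 5 Order 1.
Order 6: 0→4, due 24, lateness -20
Order 3: 4→12, due 34, lateness -22
Order 2: 12→23, due 66, lateness -43
Order 4: 23→35, due 45, lateness -10
Order 5: 35→50, due 38, lateness 12
Order 1: 50→66, due 29, lateness 37
Maximum = 37.
EDD (increasing due date): Order 6 Order 1 Order 3 Order 5 Order 4 Order 2.
Order 6: 0→4, due 24, lateness -20
Order 1: 4→20, due 29, lateness -9
Order 3: 20→28, due 34, lateness -6
Order 5: 28→43, due 38, lateness 5
Order 4: 43→55, due 45, lateness 10
Order 2: 55→66, due 66, lateness 0
Maximum = 10.
Difference = 37 − 10 = 27.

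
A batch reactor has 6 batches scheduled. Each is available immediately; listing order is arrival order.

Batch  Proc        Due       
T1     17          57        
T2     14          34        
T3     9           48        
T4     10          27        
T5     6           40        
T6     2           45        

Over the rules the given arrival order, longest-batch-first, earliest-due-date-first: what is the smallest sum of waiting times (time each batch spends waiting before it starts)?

137

FIFO (arrival order): T1 T2 T3 T4 T5 T6.
T1: waits 0, runs 0→17
T2: waits 17, runs 17→31
T3: waits 31, runs 31→40
T4: waits 40, runs 40→50
T5: waits 50, runs 50→56
T6: waits 56, runs 56→58
Sum = 0+17+31+40+50+56 = 194.
LPT (decreasing processing time): T1 T2 T4 T3 T5 T6.
T1: waits 0, runs 0→17
T2: waits 17, runs 17→31
T4: waits 31, runs 31→41
T3: waits 41, runs 41→50
T5: waits 50, runs 50→56
T6: waits 56, runs 56→58
Sum = 0+17+31+41+50+56 = 195.
EDD (increasing due date): T4 T2 T5 T6 T3 T1.
T4: waits 0, runs 0→10
T2: waits 10, runs 10→24
T5: waits 24, runs 24→30
T6: waits 30, runs 30→32
T3: waits 32, runs 32→41
T1: waits 41, runs 41→58
Sum = 0+10+24+30+32+41 = 137.
FIFO 194, LPT 195, EDD 137 → minimum 137.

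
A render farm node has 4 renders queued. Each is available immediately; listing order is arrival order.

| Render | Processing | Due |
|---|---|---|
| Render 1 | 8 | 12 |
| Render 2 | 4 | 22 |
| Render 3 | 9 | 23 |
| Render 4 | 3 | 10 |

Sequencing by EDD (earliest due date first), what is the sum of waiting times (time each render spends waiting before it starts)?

29

EDD (increasing due date): Render 4 Render 1 Render 2 Render 3.
Render 4: waits 0, runs 0→3
Render 1: waits 3, runs 3→11
Render 2: waits 11, runs 11→15
Render 3: waits 15, runs 15→24
Sum = 0+3+11+15 = 29.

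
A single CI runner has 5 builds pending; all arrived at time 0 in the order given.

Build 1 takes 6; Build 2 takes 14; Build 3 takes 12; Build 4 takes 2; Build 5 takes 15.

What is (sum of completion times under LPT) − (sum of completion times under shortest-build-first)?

LPT (decreasing processing time): Build 5 Build 2 Build 3 Build 1 Build 4.
Build 5: 0→15
Build 2: 15→29
Build 3: 29→41
Build 1: 41→47
Build 4: 47→49
Sum = 15+29+41+47+49 = 181.
SPT (increasing processing time): Build 4 Build 1 Build 3 Build 2 Build 5.
Build 4: 0→2
Build 1: 2→8
Build 3: 8→20
Build 2: 20→34
Build 5: 34→49
Sum = 2+8+20+34+49 = 113.
Difference = 181 − 113 = 68.

68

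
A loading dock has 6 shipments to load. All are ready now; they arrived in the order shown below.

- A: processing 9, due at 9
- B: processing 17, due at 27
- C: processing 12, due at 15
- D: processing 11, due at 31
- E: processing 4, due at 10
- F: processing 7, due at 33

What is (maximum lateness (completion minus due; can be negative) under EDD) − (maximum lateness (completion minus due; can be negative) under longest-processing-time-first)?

-23

EDD (increasing due date): A E C B D F.
A: 0→9, due 9, lateness 0
E: 9→13, due 10, lateness 3
C: 13→25, due 15, lateness 10
B: 25→42, due 27, lateness 15
D: 42→53, due 31, lateness 22
F: 53→60, due 33, lateness 27
Maximum = 27.
LPT (decreasing processing time): B C D A F E.
B: 0→17, due 27, lateness -10
C: 17→29, due 15, lateness 14
D: 29→40, due 31, lateness 9
A: 40→49, due 9, lateness 40
F: 49→56, due 33, lateness 23
E: 56→60, due 10, lateness 50
Maximum = 50.
Difference = 27 − 50 = -23.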